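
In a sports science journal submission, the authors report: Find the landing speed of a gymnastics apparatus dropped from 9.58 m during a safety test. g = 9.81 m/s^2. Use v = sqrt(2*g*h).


v = sqrt(2 * g * h)
v = sqrt(2 * 9.81 * 9.58)
v = sqrt(187.9596) = 13.7098 m/s

13.7098 m/s


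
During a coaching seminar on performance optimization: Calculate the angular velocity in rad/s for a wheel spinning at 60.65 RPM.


omega = RPM * 2 * pi / 60
omega = 60.65 * 2 * 3.14159 / 60
omega = 381.0752 / 60 = 6.3513 rad/s

6.3513 rad/s


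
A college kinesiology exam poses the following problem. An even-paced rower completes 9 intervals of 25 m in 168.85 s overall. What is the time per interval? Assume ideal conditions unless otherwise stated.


Split time = total_time / n_laps = 168.85 / 9
Split time = 18.7611 s per lap

18.7611 s


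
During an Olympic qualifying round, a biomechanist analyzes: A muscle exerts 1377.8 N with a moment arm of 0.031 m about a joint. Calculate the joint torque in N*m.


tau = F * d
tau = 1377.8 * 0.031
tau = 42.7118 N*m

42.7118 N*m


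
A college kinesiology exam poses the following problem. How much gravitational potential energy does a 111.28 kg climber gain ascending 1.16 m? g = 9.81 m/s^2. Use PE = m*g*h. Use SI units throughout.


PE = m * g * h
PE = 111.28 * 9.81 * 1.16
PE = 1091.6568 * 1.16 = 1266.3219 J

1266.3219 J


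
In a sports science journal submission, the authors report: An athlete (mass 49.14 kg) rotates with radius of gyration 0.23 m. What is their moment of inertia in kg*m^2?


I = m * k^2
I = 49.14 * 0.23^2
I = 49.14 * 0.0529 = 2.5995 kg*m^2

2.5995 kg*m^2


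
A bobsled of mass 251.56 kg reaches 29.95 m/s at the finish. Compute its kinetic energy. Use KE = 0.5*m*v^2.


KE = 0.5 * m * v^2
KE = 0.5 * 251.56 * 29.95^2
KE = 0.5 * 251.56 * 897.0025 = 112824.9744 J

112824.9744 J


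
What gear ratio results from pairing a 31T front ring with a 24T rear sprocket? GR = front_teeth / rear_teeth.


GR = front_teeth / rear_teeth
GR = 31 / 24
GR = 1.2917

1.2917


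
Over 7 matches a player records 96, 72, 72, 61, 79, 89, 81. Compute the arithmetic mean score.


Average = sum / n
Sum = 550
Average = 550 / 7 = 78.5714

78.5714


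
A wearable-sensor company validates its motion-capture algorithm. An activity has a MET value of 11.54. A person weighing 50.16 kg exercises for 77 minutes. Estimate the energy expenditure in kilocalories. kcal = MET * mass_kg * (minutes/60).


kcal = MET * mass * time_hr
Convert time: 77 min = 1.2833 hr
kcal = 11.54 * 50.16 * 1.2833
kcal = 742.8529 kcal

742.8529 kcal


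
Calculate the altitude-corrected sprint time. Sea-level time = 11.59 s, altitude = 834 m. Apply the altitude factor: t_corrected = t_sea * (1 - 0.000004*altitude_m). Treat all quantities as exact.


Correction factor = 1 - 0.000004 * 834 = 0.996664
t_corrected = t_sea * factor = 11.59 * 0.996664
t_corrected = 11.5513 s

11.5513 s


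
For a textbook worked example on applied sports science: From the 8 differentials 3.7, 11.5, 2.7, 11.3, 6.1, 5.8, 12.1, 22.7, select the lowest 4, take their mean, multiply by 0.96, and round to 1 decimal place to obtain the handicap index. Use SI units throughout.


All differentials: 3.7, 11.5, 2.7, 11.3, 6.1, 5.8, 12.1, 22.7
Sorted: 2.7, 3.7, 5.8, 6.1, 11.3, 11.5, 12.1, 22.7
Best 4: 2.7, 3.7, 5.8, 6.1
Average of best = 18.3 / 4 = 4.575
Raw index = 4.575 * 0.96 = 4.392
Handicap index = round(4.392, 1) = 4.4

4.4


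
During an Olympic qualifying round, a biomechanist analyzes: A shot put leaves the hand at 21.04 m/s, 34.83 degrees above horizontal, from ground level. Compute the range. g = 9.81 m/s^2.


R = v^2 * sin(2*theta) / g
Convert angle to radians: theta = 34.83 deg = 0.6079 rad
sin(2*theta) = sin(1.2158) = 0.9376
R = 21.04^2 * 0.9376 / 9.81
R = 442.6816 * 0.9376 / 9.81 = 42.3118 m

42.3118 m


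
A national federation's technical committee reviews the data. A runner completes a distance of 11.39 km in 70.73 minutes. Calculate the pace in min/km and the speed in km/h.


Pace = time / distance = 70.73 min / 11.39 km = 6.2098 min/km
Speed = distance / time_in_hours = 11.39 / 1.1788 hr
Speed = 9.6621 km/h

6.2098 min/km, 9.6621 km/h


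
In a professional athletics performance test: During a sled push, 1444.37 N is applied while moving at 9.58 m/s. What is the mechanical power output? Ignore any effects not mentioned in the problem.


P = F * v
P = 1444.37 * 9.58
P = 13837.0646 W

13837.0646 W


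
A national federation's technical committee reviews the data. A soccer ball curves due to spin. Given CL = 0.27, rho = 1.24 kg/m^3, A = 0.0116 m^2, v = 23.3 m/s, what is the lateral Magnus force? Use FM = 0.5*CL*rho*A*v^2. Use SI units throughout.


FM = 0.5 * CL * rho * A * v^2
FM = 0.5 * 0.27 * 1.24 * 0.0116 * 23.3^2
v^2 = 542.89
FM = 0.5 * 0.27 * 1.24 * 0.0116 * 542.89 = 1.0542 N

1.0542 N


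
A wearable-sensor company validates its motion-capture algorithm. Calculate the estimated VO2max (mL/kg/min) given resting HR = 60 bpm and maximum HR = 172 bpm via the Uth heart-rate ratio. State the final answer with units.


VO2max = 15.3 * HRmax / HRrest
VO2max = 15.3 * 172 / 60
VO2max = 2631.6 / 60 = 43.86 mL/kg/min

43.86 mL/kg/min


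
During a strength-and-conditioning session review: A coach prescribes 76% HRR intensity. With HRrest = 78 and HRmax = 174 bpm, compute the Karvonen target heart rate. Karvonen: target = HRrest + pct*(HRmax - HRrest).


Target = HRrest + pct*(HRmax - HRrest)
Heart rate reserve = HRmax - HRrest = 174 - 78 = 96 bpm
Fraction = 76% = 0.76
Target = 78 + 0.76 * 96
Target = 78 + 72.96 = 150.96 bpm

150.96 bpm


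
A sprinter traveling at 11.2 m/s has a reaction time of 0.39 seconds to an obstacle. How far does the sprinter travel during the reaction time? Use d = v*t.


d = v * t
d = 11.2 * 0.39
d = 4.368 m

4.368 m


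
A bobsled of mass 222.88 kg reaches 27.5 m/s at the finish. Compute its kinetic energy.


KE = 0.5 * m * v^2
KE = 0.5 * 222.88 * 27.5^2
KE = 0.5 * 222.88 * 756.25 = 84276.5 J

84276.5 J


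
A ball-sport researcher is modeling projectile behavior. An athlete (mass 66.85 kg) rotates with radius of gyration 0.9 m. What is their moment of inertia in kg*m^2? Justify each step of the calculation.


I = m * k^2
I = 66.85 * 0.9^2
I = 66.85 * 0.81 = 54.1485 kg*m^2

54.1485 kg*m^2


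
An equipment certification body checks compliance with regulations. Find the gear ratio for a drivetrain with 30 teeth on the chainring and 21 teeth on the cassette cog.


GR = front_teeth / rear_teeth
GR = 30 / 21
GR = 1.4286

1.4286


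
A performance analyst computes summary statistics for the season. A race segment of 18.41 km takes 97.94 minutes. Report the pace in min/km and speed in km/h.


Pace = time / distance = 97.94 min / 18.41 km = 5.3199 min/km
Speed = distance / time_in_hours = 18.41 / 1.6323 hr
Speed = 11.2783 km/h

5.3199 min/km, 11.2783 km/h


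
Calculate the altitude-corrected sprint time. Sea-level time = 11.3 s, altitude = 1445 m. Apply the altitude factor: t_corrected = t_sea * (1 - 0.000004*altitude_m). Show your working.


Correction factor = 1 - 0.000004 * 1445 = 0.99422
t_corrected = t_sea * factor = 11.3 * 0.99422
t_corrected = 11.2347 s

11.2347 s


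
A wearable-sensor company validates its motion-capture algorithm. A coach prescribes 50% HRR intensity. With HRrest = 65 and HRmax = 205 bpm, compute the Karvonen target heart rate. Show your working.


Target = HRrest + pct*(HRmax - HRrest)
Heart rate reserve = HRmax - HRrest = 205 - 65 = 140 bpm
Fraction = 50% = 0.5
Target = 65 + 0.5 * 140
Target = 65 + 70 = 135 bpm

135 bpm


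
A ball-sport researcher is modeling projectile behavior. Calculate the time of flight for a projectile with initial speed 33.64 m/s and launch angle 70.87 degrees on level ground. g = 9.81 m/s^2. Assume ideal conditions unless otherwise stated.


T = 2*v*sin(theta)/g
sin(theta) = sin(70.87 deg) = 0.9448
T = 2*33.64*0.9448 / 9.81
T = 63.5646 / 9.81 = 6.4796 s

6.4796 s


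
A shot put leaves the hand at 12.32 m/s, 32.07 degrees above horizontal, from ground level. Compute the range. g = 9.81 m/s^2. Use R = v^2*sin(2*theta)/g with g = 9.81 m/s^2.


R = v^2 * sin(2*theta) / g
Convert angle to radians: theta = 32.07 deg = 0.5597 rad
sin(2*theta) = sin(1.1195) = 0.8999
R = 12.32^2 * 0.8999 / 9.81
R = 151.7824 * 0.8999 / 9.81 = 13.9229 m

13.9229 m


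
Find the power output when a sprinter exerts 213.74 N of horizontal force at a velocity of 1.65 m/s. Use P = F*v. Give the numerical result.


P = F * v
P = 213.74 * 1.65
P = 352.671 W

352.671 W


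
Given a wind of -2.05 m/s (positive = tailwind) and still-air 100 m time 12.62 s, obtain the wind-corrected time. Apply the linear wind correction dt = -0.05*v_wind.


dt = -0.05 * v_wind = -0.05 * -2.05 = 0.1025 s
t_corrected = t_still + dt = 12.62 + (0.1025)
t_corrected = 12.7225 s

12.7225 s


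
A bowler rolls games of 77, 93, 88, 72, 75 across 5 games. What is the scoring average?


Average = sum / n
Sum = 405
Average = 405 / 5 = 81

81


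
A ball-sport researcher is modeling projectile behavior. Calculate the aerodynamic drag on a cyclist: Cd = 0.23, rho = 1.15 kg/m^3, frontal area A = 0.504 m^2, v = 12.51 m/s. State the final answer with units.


Fd = 0.5 * Cd * rho * A * v^2
Fd = 0.5 * 0.23 * 1.15 * 0.504 * 12.51^2
v^2 = 156.5001
Fd = 0.5 * 0.23 * 1.15 * 0.504 * 156.5001 = 10.4314 N

10.4314 N


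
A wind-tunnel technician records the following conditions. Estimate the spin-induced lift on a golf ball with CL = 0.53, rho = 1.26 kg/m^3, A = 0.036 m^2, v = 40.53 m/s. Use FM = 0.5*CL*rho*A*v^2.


FM = 0.5 * CL * rho * A * v^2
FM = 0.5 * 0.53 * 1.26 * 0.036 * 40.53^2
v^2 = 1642.6809
FM = 0.5 * 0.53 * 1.26 * 0.036 * 1642.6809 = 19.7457 N

19.7457 N


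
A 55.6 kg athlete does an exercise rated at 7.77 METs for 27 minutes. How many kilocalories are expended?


kcal = MET * mass * time_hr
Convert time: 27 min = 0.45 hr
kcal = 7.77 * 55.6 * 0.45
kcal = 194.4054 kcal

194.4054 kcal


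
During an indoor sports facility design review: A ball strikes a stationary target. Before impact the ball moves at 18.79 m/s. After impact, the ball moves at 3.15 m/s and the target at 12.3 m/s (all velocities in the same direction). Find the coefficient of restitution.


e = (v2_after - v1_after) / (v1_before - v2_before)
Numerator = 12.3 - 3.15 = 9.15
Denominator = 18.79 - 0 = 18.79
e = 9.15 / 18.79 = 0.487

0.487


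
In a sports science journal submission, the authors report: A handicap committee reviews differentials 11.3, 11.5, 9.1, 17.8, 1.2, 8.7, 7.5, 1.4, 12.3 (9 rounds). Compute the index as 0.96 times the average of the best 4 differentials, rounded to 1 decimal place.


All differentials: 11.3, 11.5, 9.1, 17.8, 1.2, 8.7, 7.5, 1.4, 12.3
Sorted: 1.2, 1.4, 7.5, 8.7, 9.1, 11.3, 11.5, 12.3, 17.8
Best 4: 1.2, 1.4, 7.5, 8.7
Average of best = 18.8 / 4 = 4.7
Raw index = 4.7 * 0.96 = 4.512
Handicap index = round(4.512, 1) = 4.5

4.5


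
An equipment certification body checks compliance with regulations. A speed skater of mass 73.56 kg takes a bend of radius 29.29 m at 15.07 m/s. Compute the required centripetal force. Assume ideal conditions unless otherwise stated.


Fc = m * v^2 / r
v^2 = 15.07^2 = 227.1049
Fc = 73.56 * 227.1049 / 29.29
Fc = 16705.8364 / 29.29 = 570.3597 N

570.3597 N


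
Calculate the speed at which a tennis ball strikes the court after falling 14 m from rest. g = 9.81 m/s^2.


v = sqrt(2 * g * h)
v = sqrt(2 * 9.81 * 14)
v = sqrt(274.68) = 16.5735 m/s

16.5735 m/s


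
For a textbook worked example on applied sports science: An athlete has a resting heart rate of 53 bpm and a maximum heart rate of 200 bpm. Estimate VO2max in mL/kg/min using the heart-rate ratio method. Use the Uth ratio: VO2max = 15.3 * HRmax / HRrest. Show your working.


VO2max = 15.3 * HRmax / HRrest
VO2max = 15.3 * 200 / 53
VO2max = 3060 / 53 = 57.7358 mL/kg/min

57.7358 mL/kg/min


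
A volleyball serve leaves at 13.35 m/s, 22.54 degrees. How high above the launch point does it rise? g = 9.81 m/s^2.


H = (v*sin(theta))^2 / (2*g)
vy = v*sin(theta) = 13.35 * sin(22.54 deg) = 5.1174 m/s
H = vy^2 / (2*g) = 26.1881 / (2*9.81)
H = 26.1881 / 19.62 = 1.3348 m

1.3348 m


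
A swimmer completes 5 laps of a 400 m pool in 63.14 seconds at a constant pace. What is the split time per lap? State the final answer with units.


Split time = total_time / n_laps = 63.14 / 5
Split time = 12.628 s per lap

12.628 s


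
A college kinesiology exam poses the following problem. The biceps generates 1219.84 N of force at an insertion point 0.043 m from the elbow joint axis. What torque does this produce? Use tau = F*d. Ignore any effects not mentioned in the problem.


tau = F * d
tau = 1219.84 * 0.043
tau = 52.4531 N*m

52.4531 N*m


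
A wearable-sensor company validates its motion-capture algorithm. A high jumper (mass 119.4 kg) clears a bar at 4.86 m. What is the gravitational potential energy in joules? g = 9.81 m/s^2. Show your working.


PE = m * g * h
PE = 119.4 * 9.81 * 4.86
PE = 1171.314 * 4.86 = 5692.586 J

5692.586 J


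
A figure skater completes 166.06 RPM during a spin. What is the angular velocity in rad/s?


omega = RPM * 2 * pi / 60
omega = 166.06 * 2 * 3.14159 / 60
omega = 1043.3858 / 60 = 17.3898 rad/s

17.3898 rad/s


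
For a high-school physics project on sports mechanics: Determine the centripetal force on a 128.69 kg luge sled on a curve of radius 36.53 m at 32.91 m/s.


Fc = m * v^2 / r
v^2 = 32.91^2 = 1083.0681
Fc = 128.69 * 1083.0681 / 36.53
Fc = 139380.0338 / 36.53 = 3815.495 N

3815.495 N


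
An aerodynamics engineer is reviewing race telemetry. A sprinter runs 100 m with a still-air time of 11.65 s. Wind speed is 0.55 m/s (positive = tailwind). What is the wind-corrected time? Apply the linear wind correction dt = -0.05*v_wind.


dt = -0.05 * v_wind = -0.05 * 0.55 = -0.0275 s
t_corrected = t_still + dt = 11.65 + (-0.0275)
t_corrected = 11.6225 s

11.6225 s


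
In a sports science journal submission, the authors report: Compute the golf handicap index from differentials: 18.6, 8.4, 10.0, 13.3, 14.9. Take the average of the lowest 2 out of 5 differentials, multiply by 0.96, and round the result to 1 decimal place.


All differentials: 18.6, 8.4, 10.0, 13.3, 14.9
Sorted: 8.4, 10.0, 13.3, 14.9, 18.6
Best 2: 8.4, 10.0
Average of best = 18.4 / 2 = 9.2
Raw index = 9.2 * 0.96 = 8.832
Handicap index = round(8.832, 1) = 8.8

8.8


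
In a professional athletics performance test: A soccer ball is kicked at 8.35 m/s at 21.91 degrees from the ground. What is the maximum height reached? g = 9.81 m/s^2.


H = (v*sin(theta))^2 / (2*g)
vy = v*sin(theta) = 8.35 * sin(21.91 deg) = 3.1158 m/s
H = vy^2 / (2*g) = 9.7082 / (2*9.81)
H = 9.7082 / 19.62 = 0.4948 m

0.4948 m


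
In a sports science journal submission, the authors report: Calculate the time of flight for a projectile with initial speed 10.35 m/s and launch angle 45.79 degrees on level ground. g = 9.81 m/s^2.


T = 2*v*sin(theta)/g
sin(theta) = sin(45.79 deg) = 0.7168
T = 2*10.35*0.7168 / 9.81
T = 14.8375 / 9.81 = 1.5125 s

1.5125 s


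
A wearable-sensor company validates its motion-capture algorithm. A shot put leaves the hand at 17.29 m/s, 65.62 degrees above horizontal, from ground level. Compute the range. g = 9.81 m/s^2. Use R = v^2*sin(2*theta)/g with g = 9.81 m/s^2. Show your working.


R = v^2 * sin(2*theta) / g
Convert angle to radians: theta = 65.62 deg = 1.1453 rad
sin(2*theta) = sin(2.2906) = 0.752
R = 17.29^2 * 0.752 / 9.81
R = 298.9441 * 0.752 / 9.81 = 22.9146 m

22.9146 m


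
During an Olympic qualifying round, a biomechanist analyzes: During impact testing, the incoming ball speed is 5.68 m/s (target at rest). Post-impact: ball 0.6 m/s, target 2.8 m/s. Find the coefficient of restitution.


e = (v2_after - v1_after) / (v1_before - v2_before)
Numerator = 2.8 - 0.6 = 2.2
Denominator = 5.68 - 0 = 5.68
e = 2.2 / 5.68 = 0.3873

0.3873


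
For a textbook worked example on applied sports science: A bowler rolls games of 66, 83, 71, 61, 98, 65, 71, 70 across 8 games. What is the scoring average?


Average = sum / n
Sum = 585
Average = 585 / 8 = 73.125

73.125


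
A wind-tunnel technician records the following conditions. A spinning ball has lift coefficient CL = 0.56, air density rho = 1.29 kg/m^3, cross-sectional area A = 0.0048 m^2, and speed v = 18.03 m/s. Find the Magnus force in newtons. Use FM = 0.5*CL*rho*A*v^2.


FM = 0.5 * CL * rho * A * v^2
FM = 0.5 * 0.56 * 1.29 * 0.0048 * 18.03^2
v^2 = 325.0809
FM = 0.5 * 0.56 * 1.29 * 0.0048 * 325.0809 = 0.5636 N

0.5636 N


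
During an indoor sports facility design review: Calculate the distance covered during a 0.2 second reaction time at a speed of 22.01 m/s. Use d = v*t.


d = v * t
d = 22.01 * 0.2
d = 4.402 m

4.402 m


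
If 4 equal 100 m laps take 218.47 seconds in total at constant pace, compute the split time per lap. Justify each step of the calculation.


Split time = total_time / n_laps = 218.47 / 4
Split time = 54.6175 s per lap

54.6175 s


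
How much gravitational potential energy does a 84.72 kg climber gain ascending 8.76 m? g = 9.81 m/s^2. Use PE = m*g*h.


PE = m * g * h
PE = 84.72 * 9.81 * 8.76
PE = 831.1032 * 8.76 = 7280.464 J

7280.464 J


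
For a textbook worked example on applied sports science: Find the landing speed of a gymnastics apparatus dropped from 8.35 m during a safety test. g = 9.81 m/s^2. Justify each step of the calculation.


v = sqrt(2 * g * h)
v = sqrt(2 * 9.81 * 8.35)
v = sqrt(163.827) = 12.7995 m/s

12.7995 m/s


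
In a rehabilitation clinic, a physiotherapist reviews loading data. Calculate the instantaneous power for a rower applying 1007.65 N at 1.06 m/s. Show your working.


P = F * v
P = 1007.65 * 1.06
P = 1068.109 W

1068.109 W


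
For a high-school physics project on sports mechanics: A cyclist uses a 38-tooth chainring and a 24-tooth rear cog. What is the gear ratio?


GR = front_teeth / rear_teeth
GR = 38 / 24
GR = 1.5833

1.5833


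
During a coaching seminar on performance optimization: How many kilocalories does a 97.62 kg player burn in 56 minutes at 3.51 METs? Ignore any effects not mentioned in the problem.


kcal = MET * mass * time_hr
Convert time: 56 min = 0.9333 hr
kcal = 3.51 * 97.62 * 0.9333
kcal = 319.8031 kcal

319.8031 kcal


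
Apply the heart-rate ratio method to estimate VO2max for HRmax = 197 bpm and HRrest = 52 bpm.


VO2max = 15.3 * HRmax / HRrest
VO2max = 15.3 * 197 / 52
VO2max = 3014.1 / 52 = 57.9635 mL/kg/min

57.9635 mL/kg/min


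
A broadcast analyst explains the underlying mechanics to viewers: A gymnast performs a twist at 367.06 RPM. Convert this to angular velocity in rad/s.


omega = RPM * 2 * pi / 60
omega = 367.06 * 2 * 3.14159 / 60
omega = 2306.306 / 60 = 38.4384 rad/s

38.4384 rad/s


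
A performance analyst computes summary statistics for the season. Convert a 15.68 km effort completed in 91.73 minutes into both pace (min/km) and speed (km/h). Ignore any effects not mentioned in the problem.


Pace = time / distance = 91.73 min / 15.68 km = 5.8501 min/km
Speed = distance / time_in_hours = 15.68 / 1.5288 hr
Speed = 10.2562 km/h

5.8501 min/km, 10.2562 km/h


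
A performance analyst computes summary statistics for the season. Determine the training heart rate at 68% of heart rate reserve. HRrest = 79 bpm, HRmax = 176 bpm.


Target = HRrest + pct*(HRmax - HRrest)
Heart rate reserve = HRmax - HRrest = 176 - 79 = 97 bpm
Fraction = 68% = 0.68
Target = 79 + 0.68 * 97
Target = 79 + 65.96 = 144.96 bpm

144.96 bpm


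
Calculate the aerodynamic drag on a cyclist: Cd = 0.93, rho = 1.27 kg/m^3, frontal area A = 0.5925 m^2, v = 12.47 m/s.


Fd = 0.5 * Cd * rho * A * v^2
Fd = 0.5 * 0.93 * 1.27 * 0.5925 * 12.47^2
v^2 = 155.5009
Fd = 0.5 * 0.93 * 1.27 * 0.5925 * 155.5009 = 54.4099 N

54.4099 N


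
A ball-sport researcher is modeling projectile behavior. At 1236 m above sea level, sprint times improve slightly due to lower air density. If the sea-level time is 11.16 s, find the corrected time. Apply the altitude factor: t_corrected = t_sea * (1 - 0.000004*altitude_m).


Correction factor = 1 - 0.000004 * 1236 = 0.995056
t_corrected = t_sea * factor = 11.16 * 0.995056
t_corrected = 11.1048 s

11.1048 s


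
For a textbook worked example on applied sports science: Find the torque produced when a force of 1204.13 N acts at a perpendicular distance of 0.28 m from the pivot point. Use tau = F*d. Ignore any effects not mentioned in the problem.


tau = F * d
tau = 1204.13 * 0.28
tau = 337.1564 N*m

337.1564 N*m


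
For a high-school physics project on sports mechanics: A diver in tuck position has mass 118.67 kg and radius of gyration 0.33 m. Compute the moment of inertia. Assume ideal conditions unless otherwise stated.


I = m * k^2
I = 118.67 * 0.33^2
I = 118.67 * 0.1089 = 12.9232 kg*m^2

12.9232 kg*m^2


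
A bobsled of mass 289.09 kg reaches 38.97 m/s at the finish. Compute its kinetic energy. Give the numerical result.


KE = 0.5 * m * v^2
KE = 0.5 * 289.09 * 38.97^2
KE = 0.5 * 289.09 * 1518.6609 = 219514.8398 J

219514.8398 J


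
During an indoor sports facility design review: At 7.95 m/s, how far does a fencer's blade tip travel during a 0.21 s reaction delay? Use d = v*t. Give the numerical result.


d = v * t
d = 7.95 * 0.21
d = 1.6695 m

1.6695 m


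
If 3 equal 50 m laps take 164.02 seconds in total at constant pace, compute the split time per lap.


Split time = total_time / n_laps = 164.02 / 3
Split time = 54.6733 s per lap

54.6733 s


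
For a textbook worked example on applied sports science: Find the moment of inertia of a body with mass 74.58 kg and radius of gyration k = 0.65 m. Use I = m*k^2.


I = m * k^2
I = 74.58 * 0.65^2
I = 74.58 * 0.4225 = 31.5101 kg*m^2

31.5101 kg*m^2


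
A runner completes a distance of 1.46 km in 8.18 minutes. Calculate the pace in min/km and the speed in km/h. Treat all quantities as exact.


Pace = time / distance = 8.18 min / 1.46 km = 5.6027 min/km
Speed = distance / time_in_hours = 1.46 / 0.1363 hr
Speed = 10.709 km/h

5.6027 min/km, 10.709 km/h


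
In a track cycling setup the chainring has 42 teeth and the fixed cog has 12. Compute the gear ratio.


GR = front_teeth / rear_teeth
GR = 42 / 12
GR = 3.5

3.5


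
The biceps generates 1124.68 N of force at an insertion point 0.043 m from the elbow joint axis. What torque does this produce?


tau = F * d
tau = 1124.68 * 0.043
tau = 48.3612 N*m

48.3612 N*m


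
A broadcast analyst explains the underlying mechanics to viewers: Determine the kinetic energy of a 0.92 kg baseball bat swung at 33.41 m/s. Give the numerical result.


KE = 0.5 * m * v^2
KE = 0.5 * 0.92 * 33.41^2
KE = 0.5 * 0.92 * 1116.2281 = 513.4649 J

513.4649 J


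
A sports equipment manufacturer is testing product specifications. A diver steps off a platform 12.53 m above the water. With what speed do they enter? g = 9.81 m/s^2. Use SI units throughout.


v = sqrt(2 * g * h)
v = sqrt(2 * 9.81 * 12.53)
v = sqrt(245.8386) = 15.6792 m/s

15.6792 m/s


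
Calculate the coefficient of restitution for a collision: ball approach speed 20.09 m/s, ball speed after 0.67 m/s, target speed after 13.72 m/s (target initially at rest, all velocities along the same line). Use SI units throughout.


e = (v2_after - v1_after) / (v1_before - v2_before)
Numerator = 13.72 - 0.67 = 13.05
Denominator = 20.09 - 0 = 20.09
e = 13.05 / 20.09 = 0.6496

0.6496


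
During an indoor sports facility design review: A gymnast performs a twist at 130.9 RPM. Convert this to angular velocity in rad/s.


omega = RPM * 2 * pi / 60
omega = 130.9 * 2 * 3.14159 / 60
omega = 822.469 / 60 = 13.7078 rad/s

13.7078 rad/s


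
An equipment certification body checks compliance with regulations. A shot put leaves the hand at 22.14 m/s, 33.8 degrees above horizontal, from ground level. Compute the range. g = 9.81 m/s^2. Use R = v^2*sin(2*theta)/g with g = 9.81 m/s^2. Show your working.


R = v^2 * sin(2*theta) / g
Convert angle to radians: theta = 33.8 deg = 0.5899 rad
sin(2*theta) = sin(1.1798) = 0.9245
R = 22.14^2 * 0.9245 / 9.81
R = 490.1796 * 0.9245 / 9.81 = 46.1971 m

46.1971 m


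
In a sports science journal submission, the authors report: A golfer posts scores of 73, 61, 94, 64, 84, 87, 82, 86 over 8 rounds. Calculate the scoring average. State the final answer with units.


Average = sum / n
Sum = 631
Average = 631 / 8 = 78.875

78.875


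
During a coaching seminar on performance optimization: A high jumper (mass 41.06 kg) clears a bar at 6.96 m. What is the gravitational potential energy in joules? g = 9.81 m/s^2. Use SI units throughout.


PE = m * g * h
PE = 41.06 * 9.81 * 6.96
PE = 402.7986 * 6.96 = 2803.4783 J

2803.4783 J


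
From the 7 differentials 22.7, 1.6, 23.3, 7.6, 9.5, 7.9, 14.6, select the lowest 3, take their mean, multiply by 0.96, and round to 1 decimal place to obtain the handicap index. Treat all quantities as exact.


All differentials: 22.7, 1.6, 23.3, 7.6, 9.5, 7.9, 14.6
Sorted: 1.6, 7.6, 7.9, 9.5, 14.6, 22.7, 23.3
Best 3: 1.6, 7.6, 7.9
Average of best = 17.1 / 3 = 5.7
Raw index = 5.7 * 0.96 = 5.472
Handicap index = round(5.472, 1) = 5.5

5.5


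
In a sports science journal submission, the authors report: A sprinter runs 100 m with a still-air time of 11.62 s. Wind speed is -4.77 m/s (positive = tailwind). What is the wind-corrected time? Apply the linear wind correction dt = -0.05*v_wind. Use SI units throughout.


dt = -0.05 * v_wind = -0.05 * -4.77 = 0.2385 s
t_corrected = t_still + dt = 11.62 + (0.2385)
t_corrected = 11.8585 s

11.8585 s


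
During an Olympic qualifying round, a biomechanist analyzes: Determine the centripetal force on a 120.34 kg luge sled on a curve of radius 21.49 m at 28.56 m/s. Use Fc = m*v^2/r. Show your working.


Fc = m * v^2 / r
v^2 = 28.56^2 = 815.6736
Fc = 120.34 * 815.6736 / 21.49
Fc = 98158.161 / 21.49 = 4567.6203 N

4567.6203 N


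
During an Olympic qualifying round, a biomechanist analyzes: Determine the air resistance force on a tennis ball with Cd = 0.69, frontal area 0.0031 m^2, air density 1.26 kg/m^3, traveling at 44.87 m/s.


Fd = 0.5 * Cd * rho * A * v^2
Fd = 0.5 * 0.69 * 1.26 * 0.0031 * 44.87^2
v^2 = 2013.3169
Fd = 0.5 * 0.69 * 1.26 * 0.0031 * 2013.3169 = 2.7131 N

2.7131 N


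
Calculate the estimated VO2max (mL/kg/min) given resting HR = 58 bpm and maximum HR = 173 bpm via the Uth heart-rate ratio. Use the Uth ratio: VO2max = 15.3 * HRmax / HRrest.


VO2max = 15.3 * HRmax / HRrest
VO2max = 15.3 * 173 / 58
VO2max = 2646.9 / 58 = 45.6362 mL/kg/min

45.6362 mL/kg/min


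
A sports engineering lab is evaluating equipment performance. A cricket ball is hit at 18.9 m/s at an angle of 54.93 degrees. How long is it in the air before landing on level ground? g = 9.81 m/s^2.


T = 2*v*sin(theta)/g
sin(theta) = sin(54.93 deg) = 0.8185
T = 2*18.9*0.8185 / 9.81
T = 30.9374 / 9.81 = 3.1537 s

3.1537 s


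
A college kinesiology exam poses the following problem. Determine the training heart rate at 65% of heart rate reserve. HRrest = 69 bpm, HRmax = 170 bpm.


Target = HRrest + pct*(HRmax - HRrest)
Heart rate reserve = HRmax - HRrest = 170 - 69 = 101 bpm
Fraction = 65% = 0.65
Target = 69 + 0.65 * 101
Target = 69 + 65.65 = 134.65 bpm

134.65 bpm


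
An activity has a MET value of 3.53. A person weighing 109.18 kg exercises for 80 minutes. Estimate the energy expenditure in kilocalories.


kcal = MET * mass * time_hr
Convert time: 80 min = 1.3333 hr
kcal = 3.53 * 109.18 * 1.3333
kcal = 513.8739 kcal

513.8739 kcal


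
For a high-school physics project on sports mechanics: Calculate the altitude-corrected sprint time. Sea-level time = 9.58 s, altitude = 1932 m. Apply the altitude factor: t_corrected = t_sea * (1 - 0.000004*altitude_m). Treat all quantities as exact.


Correction factor = 1 - 0.000004 * 1932 = 0.992272
t_corrected = t_sea * factor = 9.58 * 0.992272
t_corrected = 9.506 s

9.506 s


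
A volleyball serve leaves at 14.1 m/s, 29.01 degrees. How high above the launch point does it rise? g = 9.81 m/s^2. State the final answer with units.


H = (v*sin(theta))^2 / (2*g)
vy = v*sin(theta) = 14.1 * sin(29.01 deg) = 6.838 m/s
H = vy^2 / (2*g) = 46.7578 / (2*9.81)
H = 46.7578 / 19.62 = 2.3832 m

2.3832 m


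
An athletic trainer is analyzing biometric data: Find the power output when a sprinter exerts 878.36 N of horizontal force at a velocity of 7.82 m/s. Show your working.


P = F * v
P = 878.36 * 7.82
P = 6868.7752 W

6868.7752 W


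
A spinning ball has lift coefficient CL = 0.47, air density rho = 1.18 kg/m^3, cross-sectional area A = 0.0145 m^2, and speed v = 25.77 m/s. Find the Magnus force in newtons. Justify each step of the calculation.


FM = 0.5 * CL * rho * A * v^2
FM = 0.5 * 0.47 * 1.18 * 0.0145 * 25.77^2
v^2 = 664.0929
FM = 0.5 * 0.47 * 1.18 * 0.0145 * 664.0929 = 2.6702 N

2.6702 N


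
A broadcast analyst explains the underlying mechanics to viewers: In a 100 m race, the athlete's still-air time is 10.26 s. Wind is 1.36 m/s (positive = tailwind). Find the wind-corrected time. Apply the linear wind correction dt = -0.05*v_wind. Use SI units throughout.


dt = -0.05 * v_wind = -0.05 * 1.36 = -0.068 s
t_corrected = t_still + dt = 10.26 + (-0.068)
t_corrected = 10.192 s

10.192 s


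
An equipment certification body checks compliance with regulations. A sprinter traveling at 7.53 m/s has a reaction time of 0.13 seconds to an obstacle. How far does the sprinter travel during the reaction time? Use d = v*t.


d = v * t
d = 7.53 * 0.13
d = 0.9789 m

0.9789 m


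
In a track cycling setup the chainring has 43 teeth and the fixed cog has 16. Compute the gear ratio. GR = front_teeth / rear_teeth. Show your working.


GR = front_teeth / rear_teeth
GR = 43 / 16
GR = 2.6875

2.6875


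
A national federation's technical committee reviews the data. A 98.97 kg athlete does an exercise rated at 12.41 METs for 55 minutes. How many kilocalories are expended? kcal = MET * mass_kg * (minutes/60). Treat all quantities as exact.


kcal = MET * mass * time_hr
Convert time: 55 min = 0.9167 hr
kcal = 12.41 * 98.97 * 0.9167
kcal = 1125.8662 kcal

1125.8662 kcal


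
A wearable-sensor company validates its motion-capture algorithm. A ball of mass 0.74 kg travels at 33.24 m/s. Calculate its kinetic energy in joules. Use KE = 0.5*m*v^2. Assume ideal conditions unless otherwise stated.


KE = 0.5 * m * v^2
KE = 0.5 * 0.74 * 33.24^2
KE = 0.5 * 0.74 * 1104.8976 = 408.8121 J

408.8121 J


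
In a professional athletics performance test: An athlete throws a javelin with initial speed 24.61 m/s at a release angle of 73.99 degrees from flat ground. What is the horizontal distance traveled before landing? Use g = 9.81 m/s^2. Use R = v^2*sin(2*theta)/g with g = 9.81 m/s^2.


R = v^2 * sin(2*theta) / g
Convert angle to radians: theta = 73.99 deg = 1.2914 rad
sin(2*theta) = sin(2.5827) = 0.5302
R = 24.61^2 * 0.5302 / 9.81
R = 605.6521 * 0.5302 / 9.81 = 32.7346 m

32.7346 m


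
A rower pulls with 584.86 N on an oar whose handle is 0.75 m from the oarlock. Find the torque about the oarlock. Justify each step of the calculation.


tau = F * d
tau = 584.86 * 0.75
tau = 438.645 N*m

438.645 N*m


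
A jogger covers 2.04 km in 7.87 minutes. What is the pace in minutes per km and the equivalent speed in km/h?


Pace = time / distance = 7.87 min / 2.04 km = 3.8578 min/km
Speed = distance / time_in_hours = 2.04 / 0.1312 hr
Speed = 15.5527 km/h

3.8578 min/km, 15.5527 km/h


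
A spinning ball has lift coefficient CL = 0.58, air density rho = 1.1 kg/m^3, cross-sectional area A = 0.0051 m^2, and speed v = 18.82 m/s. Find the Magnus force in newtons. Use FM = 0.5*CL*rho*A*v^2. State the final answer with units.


FM = 0.5 * CL * rho * A * v^2
FM = 0.5 * 0.58 * 1.1 * 0.0051 * 18.82^2
v^2 = 354.1924
FM = 0.5 * 0.58 * 1.1 * 0.0051 * 354.1924 = 0.5762 N

0.5762 N


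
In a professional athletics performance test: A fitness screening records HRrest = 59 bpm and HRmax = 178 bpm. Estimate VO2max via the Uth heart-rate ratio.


VO2max = 15.3 * HRmax / HRrest
VO2max = 15.3 * 178 / 59
VO2max = 2723.4 / 59 = 46.1593 mL/kg/min

46.1593 mL/kg/min


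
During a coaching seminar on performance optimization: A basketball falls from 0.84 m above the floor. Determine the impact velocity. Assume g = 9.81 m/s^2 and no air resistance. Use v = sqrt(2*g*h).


v = sqrt(2 * g * h)
v = sqrt(2 * 9.81 * 0.84)
v = sqrt(16.4808) = 4.0597 m/s

4.0597 m/s


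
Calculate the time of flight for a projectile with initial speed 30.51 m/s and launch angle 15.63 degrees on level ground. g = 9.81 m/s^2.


T = 2*v*sin(theta)/g
sin(theta) = sin(15.63 deg) = 0.2694
T = 2*30.51*0.2694 / 9.81
T = 16.4403 / 9.81 = 1.6759 s

1.6759 s


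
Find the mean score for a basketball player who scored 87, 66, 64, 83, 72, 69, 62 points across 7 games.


Average = sum / n
Sum = 503
Average = 503 / 7 = 71.8571

71.8571


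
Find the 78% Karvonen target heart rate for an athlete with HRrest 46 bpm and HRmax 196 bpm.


Target = HRrest + pct*(HRmax - HRrest)
Heart rate reserve = HRmax - HRrest = 196 - 46 = 150 bpm
Fraction = 78% = 0.78
Target = 46 + 0.78 * 150
Target = 46 + 117 = 163 bpm

163 bpm


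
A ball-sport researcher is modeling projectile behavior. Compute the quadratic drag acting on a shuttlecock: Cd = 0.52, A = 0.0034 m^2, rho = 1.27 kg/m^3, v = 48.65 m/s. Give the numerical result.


Fd = 0.5 * Cd * rho * A * v^2
Fd = 0.5 * 0.52 * 1.27 * 0.0034 * 48.65^2
v^2 = 2366.8225
Fd = 0.5 * 0.52 * 1.27 * 0.0034 * 2366.8225 = 2.6572 N

2.6572 N


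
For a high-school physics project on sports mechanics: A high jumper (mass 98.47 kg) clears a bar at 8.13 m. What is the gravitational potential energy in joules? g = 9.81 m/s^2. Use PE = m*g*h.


PE = m * g * h
PE = 98.47 * 9.81 * 8.13
PE = 965.9907 * 8.13 = 7853.5044 J

7853.5044 J


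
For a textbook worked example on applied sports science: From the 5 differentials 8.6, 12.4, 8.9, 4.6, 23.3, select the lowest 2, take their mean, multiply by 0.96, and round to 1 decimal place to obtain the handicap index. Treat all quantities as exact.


All differentials: 8.6, 12.4, 8.9, 4.6, 23.3
Sorted: 4.6, 8.6, 8.9, 12.4, 23.3
Best 2: 4.6, 8.6
Average of best = 13.2 / 2 = 6.6
Raw index = 6.6 * 0.96 = 6.336
Handicap index = round(6.336, 1) = 6.3

6.3


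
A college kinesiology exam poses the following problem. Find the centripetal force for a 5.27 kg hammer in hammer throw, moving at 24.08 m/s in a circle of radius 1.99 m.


Fc = m * v^2 / r
v^2 = 24.08^2 = 579.8464
Fc = 5.27 * 579.8464 / 1.99
Fc = 3055.7905 / 1.99 = 1535.5731 N

1535.5731 N


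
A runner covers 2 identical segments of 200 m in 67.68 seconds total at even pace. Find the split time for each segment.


Split time = total_time / n_laps = 67.68 / 2
Split time = 33.84 s per lap

33.84 s


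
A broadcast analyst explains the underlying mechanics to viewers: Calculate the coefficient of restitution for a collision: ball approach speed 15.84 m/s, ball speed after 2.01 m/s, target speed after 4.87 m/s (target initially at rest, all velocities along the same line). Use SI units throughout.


e = (v2_after - v1_after) / (v1_before - v2_before)
Numerator = 4.87 - 2.01 = 2.86
Denominator = 15.84 - 0 = 15.84
e = 2.86 / 15.84 = 0.1806

0.1806


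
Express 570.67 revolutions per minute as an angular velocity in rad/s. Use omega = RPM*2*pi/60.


omega = RPM * 2 * pi / 60
omega = 570.67 * 2 * 3.14159 / 60
omega = 3585.6254 / 60 = 59.7604 rad/s

59.7604 rad/s


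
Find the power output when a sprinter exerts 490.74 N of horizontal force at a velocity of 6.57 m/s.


P = F * v
P = 490.74 * 6.57
P = 3224.1618 W

3224.1618 W


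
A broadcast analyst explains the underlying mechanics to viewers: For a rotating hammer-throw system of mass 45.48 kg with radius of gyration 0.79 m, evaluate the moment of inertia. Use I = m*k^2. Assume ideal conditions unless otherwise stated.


I = m * k^2
I = 45.48 * 0.79^2
I = 45.48 * 0.6241 = 28.3841 kg*m^2

28.3841 kg*m^2


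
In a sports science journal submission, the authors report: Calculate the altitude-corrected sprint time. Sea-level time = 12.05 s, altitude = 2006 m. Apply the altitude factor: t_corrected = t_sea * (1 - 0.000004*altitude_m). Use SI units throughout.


Correction factor = 1 - 0.000004 * 2006 = 0.991976
t_corrected = t_sea * factor = 12.05 * 0.991976
t_corrected = 11.9533 s

11.9533 s


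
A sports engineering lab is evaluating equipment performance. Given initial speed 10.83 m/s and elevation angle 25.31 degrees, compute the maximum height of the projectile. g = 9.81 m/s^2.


H = (v*sin(theta))^2 / (2*g)
vy = v*sin(theta) = 10.83 * sin(25.31 deg) = 4.63 m/s
H = vy^2 / (2*g) = 21.4368 / (2*9.81)
H = 21.4368 / 19.62 = 1.0926 m

1.0926 m


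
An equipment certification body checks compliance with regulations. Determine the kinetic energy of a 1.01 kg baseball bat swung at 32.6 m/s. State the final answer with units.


KE = 0.5 * m * v^2
KE = 0.5 * 1.01 * 32.6^2
KE = 0.5 * 1.01 * 1062.76 = 536.6938 J

536.6938 J


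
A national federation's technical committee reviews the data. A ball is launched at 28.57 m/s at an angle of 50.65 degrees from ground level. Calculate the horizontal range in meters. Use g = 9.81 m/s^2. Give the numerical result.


R = v^2 * sin(2*theta) / g
Convert angle to radians: theta = 50.65 deg = 0.884 rad
sin(2*theta) = sin(1.768) = 0.9806
R = 28.57^2 * 0.9806 / 9.81
R = 816.2449 * 0.9806 / 9.81 = 81.5924 m

81.5924 m


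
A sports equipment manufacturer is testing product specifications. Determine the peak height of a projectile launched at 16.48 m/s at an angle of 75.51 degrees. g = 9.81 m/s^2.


H = (v*sin(theta))^2 / (2*g)
vy = v*sin(theta) = 16.48 * sin(75.51 deg) = 15.9558 m/s
H = vy^2 / (2*g) = 254.5873 / (2*9.81)
H = 254.5873 / 19.62 = 12.9759 m

12.9759 m


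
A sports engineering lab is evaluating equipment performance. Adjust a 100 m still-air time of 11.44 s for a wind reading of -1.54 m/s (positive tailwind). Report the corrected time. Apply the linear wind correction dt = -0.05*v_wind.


dt = -0.05 * v_wind = -0.05 * -1.54 = 0.077 s
t_corrected = t_still + dt = 11.44 + (0.077)
t_corrected = 11.517 s

11.517 s


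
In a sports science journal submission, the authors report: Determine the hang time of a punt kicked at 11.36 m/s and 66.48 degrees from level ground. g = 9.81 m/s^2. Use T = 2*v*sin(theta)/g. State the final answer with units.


T = 2*v*sin(theta)/g
sin(theta) = sin(66.48 deg) = 0.9169
T = 2*11.36*0.9169 / 9.81
T = 20.8324 / 9.81 = 2.1236 s

2.1236 s


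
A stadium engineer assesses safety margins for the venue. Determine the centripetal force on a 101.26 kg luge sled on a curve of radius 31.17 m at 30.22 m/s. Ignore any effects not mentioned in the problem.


Fc = m * v^2 / r
v^2 = 30.22^2 = 913.2484
Fc = 101.26 * 913.2484 / 31.17
Fc = 92475.533 / 31.17 = 2966.8121 N

2966.8121 N


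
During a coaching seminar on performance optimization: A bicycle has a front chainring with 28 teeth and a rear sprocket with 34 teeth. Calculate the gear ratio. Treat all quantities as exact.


GR = front_teeth / rear_teeth
GR = 28 / 34
GR = 0.8235

0.8235


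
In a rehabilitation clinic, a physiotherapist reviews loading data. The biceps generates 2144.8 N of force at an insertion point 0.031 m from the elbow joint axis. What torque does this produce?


tau = F * d
tau = 2144.8 * 0.031
tau = 66.4888 N*m

66.4888 N*m


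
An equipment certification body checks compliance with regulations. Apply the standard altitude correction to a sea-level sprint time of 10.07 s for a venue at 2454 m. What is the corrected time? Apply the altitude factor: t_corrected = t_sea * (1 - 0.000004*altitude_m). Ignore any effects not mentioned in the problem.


Correction factor = 1 - 0.000004 * 2454 = 0.990184
t_corrected = t_sea * factor = 10.07 * 0.990184
t_corrected = 9.9712 s

9.9712 s
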